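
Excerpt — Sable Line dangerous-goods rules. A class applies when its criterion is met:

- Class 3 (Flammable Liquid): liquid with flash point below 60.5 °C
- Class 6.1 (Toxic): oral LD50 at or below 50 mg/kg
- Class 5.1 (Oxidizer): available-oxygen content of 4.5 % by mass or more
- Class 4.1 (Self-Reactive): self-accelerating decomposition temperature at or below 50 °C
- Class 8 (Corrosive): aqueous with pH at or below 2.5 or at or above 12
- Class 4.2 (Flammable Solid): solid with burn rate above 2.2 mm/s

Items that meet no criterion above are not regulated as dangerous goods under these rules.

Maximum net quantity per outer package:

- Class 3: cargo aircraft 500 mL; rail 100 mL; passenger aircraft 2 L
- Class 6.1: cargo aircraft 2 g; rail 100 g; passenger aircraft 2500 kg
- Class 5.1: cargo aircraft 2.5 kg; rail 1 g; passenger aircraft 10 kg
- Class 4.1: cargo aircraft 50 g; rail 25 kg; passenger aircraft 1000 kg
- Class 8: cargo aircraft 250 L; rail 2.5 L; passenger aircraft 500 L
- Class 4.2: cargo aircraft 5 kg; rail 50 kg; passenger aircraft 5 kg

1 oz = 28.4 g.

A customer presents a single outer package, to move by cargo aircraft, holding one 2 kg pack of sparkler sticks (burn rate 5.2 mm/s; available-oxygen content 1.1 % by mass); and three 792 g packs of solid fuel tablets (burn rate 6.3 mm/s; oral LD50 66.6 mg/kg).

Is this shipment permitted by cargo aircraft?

With burn rate 5.2 mm/s (> 2.2 mm/s), the sparkler sticks fall in Class 4.2.
Solid fuel tablets: burn rate 6.3 mm/s > 2.2 mm/s → Class 4.2 (Flammable Solid).
Class 4.2 net quantity: 2 kg + (three 792 g packs = 2.376 kg) = 4.376 kg.
That is within the Class 4.2 cargo aircraft limit of 5 kg.

Yes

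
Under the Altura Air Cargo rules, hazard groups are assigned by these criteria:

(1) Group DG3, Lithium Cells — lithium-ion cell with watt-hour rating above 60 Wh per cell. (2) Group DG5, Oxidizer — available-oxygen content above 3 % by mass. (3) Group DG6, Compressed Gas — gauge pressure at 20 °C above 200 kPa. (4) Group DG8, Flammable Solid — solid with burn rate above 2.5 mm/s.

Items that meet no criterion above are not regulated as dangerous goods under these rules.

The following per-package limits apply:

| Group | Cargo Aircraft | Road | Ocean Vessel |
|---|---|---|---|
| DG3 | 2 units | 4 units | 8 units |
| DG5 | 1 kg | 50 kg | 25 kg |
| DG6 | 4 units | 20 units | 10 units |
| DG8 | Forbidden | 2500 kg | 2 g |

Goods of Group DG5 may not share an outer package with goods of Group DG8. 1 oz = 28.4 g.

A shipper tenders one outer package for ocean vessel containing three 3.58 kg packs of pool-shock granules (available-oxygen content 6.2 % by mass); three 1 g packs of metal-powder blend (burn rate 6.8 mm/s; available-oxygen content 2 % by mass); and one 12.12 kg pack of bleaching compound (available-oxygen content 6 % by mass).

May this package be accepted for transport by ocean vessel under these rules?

The pool-shock granules have available-oxygen content 6.2 % by mass, which is > 3 % by mass, so they are Group DG5 (Oxidizer).
The metal-powder blend has burn rate 6.8 mm/s, which is > 2.5 mm/s, so it is Group DG8 (Flammable Solid).
With available-oxygen content 6 % by mass (> 3 % by mass), the bleaching compound falls in Group DG5.
Group DG5 net quantity: (three 3.58 kg packs = 10.74 kg) + 12.12 kg = 22.86 kg.
22.86 kg ≤ 25 kg (ocean vessel limit, Group DG5) — within limit.
Group DG8 quantity: three 1 g packs = 3 g.
3 g > 2 g (ocean vessel limit, Group DG8) — over the limit.
Group DG5 and Group DG8 may not share an outer package.

No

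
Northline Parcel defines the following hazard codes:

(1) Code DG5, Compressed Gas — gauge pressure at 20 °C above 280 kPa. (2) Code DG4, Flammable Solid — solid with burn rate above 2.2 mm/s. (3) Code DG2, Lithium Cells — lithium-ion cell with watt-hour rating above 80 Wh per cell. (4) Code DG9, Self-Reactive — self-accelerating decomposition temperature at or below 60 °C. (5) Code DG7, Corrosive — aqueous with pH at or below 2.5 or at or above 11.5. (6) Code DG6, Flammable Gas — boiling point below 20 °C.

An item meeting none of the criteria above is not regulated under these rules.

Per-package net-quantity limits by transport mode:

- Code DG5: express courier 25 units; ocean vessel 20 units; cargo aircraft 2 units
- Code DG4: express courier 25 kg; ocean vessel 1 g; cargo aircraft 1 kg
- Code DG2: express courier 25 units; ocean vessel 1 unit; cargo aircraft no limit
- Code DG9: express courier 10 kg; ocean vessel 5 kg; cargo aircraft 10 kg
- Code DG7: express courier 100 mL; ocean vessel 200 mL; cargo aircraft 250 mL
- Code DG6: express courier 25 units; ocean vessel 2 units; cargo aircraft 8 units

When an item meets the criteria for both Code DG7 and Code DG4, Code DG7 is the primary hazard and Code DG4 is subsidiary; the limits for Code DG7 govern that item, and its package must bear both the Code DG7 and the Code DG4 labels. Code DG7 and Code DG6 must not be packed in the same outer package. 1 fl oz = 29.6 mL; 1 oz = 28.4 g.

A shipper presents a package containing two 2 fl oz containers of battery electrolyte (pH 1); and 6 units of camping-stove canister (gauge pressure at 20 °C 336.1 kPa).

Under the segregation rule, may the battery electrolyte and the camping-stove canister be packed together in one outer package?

Battery electrolyte: pH 1 ≤ 2.5 → Code DG7 (Corrosive).
Gauge pressure at 20 °C 336.1 kPa meets the Code DG5 criterion (Compressed Gas), so the camping-stove canister is Code DG5.
No segregation rule bars Code DG7 with Code DG5.

Yes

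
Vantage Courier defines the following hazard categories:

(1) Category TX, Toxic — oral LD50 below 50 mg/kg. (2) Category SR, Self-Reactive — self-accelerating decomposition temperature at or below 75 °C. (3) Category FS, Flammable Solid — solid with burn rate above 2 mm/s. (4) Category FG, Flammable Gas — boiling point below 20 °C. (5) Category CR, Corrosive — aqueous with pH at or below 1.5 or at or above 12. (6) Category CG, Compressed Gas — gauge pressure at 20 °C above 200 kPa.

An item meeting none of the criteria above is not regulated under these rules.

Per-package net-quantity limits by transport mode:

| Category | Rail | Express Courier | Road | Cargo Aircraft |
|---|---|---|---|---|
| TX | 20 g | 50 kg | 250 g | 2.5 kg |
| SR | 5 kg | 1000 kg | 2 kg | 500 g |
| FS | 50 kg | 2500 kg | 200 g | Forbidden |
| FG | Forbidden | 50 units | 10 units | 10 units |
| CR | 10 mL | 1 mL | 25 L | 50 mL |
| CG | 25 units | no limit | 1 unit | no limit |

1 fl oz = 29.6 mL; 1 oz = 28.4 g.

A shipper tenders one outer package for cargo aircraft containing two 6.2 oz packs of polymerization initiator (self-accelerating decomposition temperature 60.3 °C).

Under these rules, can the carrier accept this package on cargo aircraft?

Yes

With self-accelerating decomposition temperature 60.3 °C (≤ 75 °C), the polymerization initiator falls in Category SR.
Category SR quantity: two 6.2 oz packs = 352.16 g.
352.16 g ≤ 500 g (cargo aircraft limit, Category SR) — within limit.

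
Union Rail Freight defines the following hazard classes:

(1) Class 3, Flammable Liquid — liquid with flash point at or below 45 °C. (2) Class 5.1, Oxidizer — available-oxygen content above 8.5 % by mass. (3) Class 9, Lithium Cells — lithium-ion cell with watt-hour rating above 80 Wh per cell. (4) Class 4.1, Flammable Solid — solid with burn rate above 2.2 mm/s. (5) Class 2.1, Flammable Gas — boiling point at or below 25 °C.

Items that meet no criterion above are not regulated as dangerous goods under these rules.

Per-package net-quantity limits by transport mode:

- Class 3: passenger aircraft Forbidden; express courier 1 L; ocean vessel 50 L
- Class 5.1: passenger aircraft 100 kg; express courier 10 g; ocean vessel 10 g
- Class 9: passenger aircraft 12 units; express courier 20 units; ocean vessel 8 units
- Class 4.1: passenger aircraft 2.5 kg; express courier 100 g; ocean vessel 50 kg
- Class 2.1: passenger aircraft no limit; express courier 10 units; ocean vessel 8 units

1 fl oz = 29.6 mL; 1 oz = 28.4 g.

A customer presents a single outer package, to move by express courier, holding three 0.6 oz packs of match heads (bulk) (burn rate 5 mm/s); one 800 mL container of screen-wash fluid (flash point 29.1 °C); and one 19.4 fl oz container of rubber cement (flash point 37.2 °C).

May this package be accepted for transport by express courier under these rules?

No

With burn rate 5 mm/s (> 2.2 mm/s), the match heads (bulk) fall in Class 4.1.
Screen-wash fluid: flash point 29.1 °C ≤ 45 °C → Class 3 (Flammable Liquid).
With flash point 37.2 °C (≤ 45 °C), the rubber cement falls in Class 3.
Total Class 3: 800 mL + (one 19.4 fl oz container = 574.24 mL) = 1374.24 mL.
1374.24 mL > 1 L (express courier limit, Class 3) — over the limit.
Class 4.1 quantity: three 0.6 oz packs = 51.12 g.
51.12 g ≤ 100 g (express courier limit, Class 4.1) — within limit.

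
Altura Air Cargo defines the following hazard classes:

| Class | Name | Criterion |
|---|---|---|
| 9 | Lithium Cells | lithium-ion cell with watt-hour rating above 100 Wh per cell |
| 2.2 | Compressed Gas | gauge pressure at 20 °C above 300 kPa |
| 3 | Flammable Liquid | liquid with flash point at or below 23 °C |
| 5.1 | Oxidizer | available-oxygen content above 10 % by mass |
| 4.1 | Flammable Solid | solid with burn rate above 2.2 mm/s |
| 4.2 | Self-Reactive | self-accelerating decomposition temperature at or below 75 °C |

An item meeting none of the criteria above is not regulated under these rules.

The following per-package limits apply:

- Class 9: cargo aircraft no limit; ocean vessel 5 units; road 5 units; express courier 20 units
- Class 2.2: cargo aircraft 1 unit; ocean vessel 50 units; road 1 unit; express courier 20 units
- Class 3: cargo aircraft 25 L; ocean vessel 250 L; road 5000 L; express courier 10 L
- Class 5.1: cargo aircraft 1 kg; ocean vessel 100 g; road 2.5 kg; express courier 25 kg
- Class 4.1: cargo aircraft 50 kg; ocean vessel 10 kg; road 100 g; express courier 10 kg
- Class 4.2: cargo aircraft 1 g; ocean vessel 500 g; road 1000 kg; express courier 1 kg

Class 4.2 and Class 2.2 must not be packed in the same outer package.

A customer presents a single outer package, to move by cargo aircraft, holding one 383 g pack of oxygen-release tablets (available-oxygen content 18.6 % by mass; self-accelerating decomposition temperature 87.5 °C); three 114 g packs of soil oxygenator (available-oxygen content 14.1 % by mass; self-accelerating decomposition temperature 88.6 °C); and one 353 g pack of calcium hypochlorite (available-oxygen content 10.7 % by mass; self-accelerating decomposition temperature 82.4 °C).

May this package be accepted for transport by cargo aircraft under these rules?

The oxygen-release tablets have available-oxygen content 18.6 % by mass, which is > 10 % by mass, so they are Class 5.1 (Oxidizer).
With available-oxygen content 14.1 % by mass (> 10 % by mass), the soil oxygenator falls in Class 5.1.
With available-oxygen content 10.7 % by mass (> 10 % by mass), the calcium hypochlorite falls in Class 5.1.
Total Class 5.1: 383 g + (three 114 g packs = 342 g) + 353 g = 1.078 kg.
1.078 kg > 1 kg (cargo aircraft limit, Class 5.1) — over the limit.

No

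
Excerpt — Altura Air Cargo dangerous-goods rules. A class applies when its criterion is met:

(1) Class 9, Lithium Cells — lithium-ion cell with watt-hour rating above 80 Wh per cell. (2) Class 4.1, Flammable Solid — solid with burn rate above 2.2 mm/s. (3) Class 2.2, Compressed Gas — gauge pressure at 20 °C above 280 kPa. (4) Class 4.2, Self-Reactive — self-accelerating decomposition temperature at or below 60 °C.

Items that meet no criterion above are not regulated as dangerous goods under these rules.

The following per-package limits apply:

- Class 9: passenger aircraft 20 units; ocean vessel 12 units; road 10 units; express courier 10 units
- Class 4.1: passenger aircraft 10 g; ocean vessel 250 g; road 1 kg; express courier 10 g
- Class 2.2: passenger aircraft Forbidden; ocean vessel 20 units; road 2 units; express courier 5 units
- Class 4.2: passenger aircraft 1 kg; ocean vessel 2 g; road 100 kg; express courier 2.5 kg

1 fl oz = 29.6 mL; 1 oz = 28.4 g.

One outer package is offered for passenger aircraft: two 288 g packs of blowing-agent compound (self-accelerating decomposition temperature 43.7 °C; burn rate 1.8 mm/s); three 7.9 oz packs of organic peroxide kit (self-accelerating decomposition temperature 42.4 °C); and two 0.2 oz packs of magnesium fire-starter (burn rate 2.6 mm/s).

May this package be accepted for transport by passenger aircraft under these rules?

With self-accelerating decomposition temperature 43.7 °C (≤ 60 °C), the blowing-agent compound falls in Class 4.2.
Self-accelerating decomposition temperature 42.4 °C meets the Class 4.2 criterion (Self-Reactive), so the organic peroxide kit is Class 4.2.
Burn rate 2.6 mm/s meets the Class 4.1 criterion (Flammable Solid), so the magnesium fire-starter is Class 4.1.
Total Class 4.2: (two 288 g packs = 576 g) + (three 7.9 oz packs = 673.08 g) = 1249.08 g.
That exceeds the Class 4.2 passenger aircraft limit of 1 kg.
Class 4.1 quantity: two 0.2 oz packs = 11.36 g.
That exceeds the Class 4.1 passenger aircraft limit of 10 g.

No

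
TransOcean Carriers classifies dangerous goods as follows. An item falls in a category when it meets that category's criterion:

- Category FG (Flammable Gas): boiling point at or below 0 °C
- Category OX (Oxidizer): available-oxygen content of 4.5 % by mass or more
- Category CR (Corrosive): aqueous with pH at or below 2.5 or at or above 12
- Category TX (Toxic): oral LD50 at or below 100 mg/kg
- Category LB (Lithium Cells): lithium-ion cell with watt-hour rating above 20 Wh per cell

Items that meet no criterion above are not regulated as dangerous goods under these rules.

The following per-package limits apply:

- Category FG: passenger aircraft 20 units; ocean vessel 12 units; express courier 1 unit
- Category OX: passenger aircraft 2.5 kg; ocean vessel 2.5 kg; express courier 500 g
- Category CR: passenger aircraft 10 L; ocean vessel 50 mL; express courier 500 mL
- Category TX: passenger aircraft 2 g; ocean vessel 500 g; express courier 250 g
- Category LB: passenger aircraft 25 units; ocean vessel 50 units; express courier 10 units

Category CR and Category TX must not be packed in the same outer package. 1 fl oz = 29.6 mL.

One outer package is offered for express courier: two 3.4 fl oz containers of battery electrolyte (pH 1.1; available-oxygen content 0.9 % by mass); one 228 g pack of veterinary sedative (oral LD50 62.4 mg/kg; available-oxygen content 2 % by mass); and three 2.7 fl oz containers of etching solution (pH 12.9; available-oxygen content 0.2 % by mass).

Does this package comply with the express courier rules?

No

pH 1.1 meets the Category CR criterion (Corrosive), so the battery electrolyte is Category CR.
Veterinary sedative: oral LD50 62.4 mg/kg ≤ 100 mg/kg → Category TX (Toxic).
Etching solution: pH 12.9 ≥ 12 → Category CR (Corrosive).
Category CR net quantity: (two 3.4 fl oz containers = 201.28 mL) + (three 2.7 fl oz containers = 239.76 mL) = 441.04 mL.
441.04 mL ≤ 500 mL (express courier limit, Category CR) — within limit.
Category TX quantity: 228 g.
228 g ≤ 250 g (express courier limit, Category TX) — within limit.
Category CR and Category TX may not share an outer package.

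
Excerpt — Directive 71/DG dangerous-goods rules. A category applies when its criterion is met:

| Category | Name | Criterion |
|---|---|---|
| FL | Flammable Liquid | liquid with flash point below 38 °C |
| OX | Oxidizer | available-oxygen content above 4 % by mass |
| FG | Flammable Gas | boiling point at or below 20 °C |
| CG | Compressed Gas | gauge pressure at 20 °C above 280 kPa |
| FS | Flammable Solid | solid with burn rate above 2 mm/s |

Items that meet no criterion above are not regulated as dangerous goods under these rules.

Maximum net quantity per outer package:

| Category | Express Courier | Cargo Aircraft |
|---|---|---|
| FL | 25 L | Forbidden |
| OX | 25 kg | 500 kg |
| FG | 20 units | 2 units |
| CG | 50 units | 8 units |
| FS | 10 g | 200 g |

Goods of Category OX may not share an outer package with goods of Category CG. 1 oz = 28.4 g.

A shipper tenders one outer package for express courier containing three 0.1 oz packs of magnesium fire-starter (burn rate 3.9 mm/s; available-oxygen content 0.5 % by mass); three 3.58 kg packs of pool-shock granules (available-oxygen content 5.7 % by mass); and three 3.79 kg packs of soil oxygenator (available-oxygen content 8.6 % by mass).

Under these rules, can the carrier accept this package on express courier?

Burn rate 3.9 mm/s meets the Category FS criterion (Flammable Solid), so the magnesium fire-starter is Category FS.
Pool-shock granules: available-oxygen content 5.7 % by mass > 4 % by mass → Category OX (Oxidizer).
Available-oxygen content 8.6 % by mass meets the Category OX criterion (Oxidizer), so the soil oxygenator is Category OX.
Total Category OX: (three 3.58 kg packs = 10.74 kg) + (three 3.79 kg packs = 11.37 kg) = 22.11 kg.
22.11 kg ≤ 25 kg (express courier limit, Category OX) — within limit.
Category FS quantity: three 0.1 oz packs = 8.52 g.
That is within the Category FS express courier limit of 10 g.
The segregation rule (Category OX with Category CG) does not apply to Category OX with Category FS.
Every hazard category is within its express courier limit and no segregation rule is violated.

Yes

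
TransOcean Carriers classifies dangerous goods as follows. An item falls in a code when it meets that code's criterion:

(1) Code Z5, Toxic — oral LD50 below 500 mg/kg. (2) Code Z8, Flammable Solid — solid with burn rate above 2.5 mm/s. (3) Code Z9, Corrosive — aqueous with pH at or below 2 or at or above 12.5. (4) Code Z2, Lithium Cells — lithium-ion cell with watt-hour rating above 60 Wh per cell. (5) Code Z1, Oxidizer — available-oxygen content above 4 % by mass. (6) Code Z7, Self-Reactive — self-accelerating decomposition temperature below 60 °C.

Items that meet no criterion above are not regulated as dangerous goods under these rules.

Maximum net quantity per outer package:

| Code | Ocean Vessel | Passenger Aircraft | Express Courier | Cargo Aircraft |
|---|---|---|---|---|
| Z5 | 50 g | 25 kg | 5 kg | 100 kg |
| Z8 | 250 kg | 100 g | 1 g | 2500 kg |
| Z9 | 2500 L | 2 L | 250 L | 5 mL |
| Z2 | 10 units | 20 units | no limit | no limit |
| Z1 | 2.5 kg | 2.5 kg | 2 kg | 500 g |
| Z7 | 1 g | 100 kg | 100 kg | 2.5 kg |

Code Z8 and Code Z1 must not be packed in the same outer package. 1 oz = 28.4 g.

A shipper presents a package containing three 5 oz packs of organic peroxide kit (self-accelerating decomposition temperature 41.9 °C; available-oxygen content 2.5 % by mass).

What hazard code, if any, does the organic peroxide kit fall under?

Code Z7

Organic peroxide kit: self-accelerating decomposition temperature 41.9 °C < 60 °C → Code Z7 (Self-Reactive).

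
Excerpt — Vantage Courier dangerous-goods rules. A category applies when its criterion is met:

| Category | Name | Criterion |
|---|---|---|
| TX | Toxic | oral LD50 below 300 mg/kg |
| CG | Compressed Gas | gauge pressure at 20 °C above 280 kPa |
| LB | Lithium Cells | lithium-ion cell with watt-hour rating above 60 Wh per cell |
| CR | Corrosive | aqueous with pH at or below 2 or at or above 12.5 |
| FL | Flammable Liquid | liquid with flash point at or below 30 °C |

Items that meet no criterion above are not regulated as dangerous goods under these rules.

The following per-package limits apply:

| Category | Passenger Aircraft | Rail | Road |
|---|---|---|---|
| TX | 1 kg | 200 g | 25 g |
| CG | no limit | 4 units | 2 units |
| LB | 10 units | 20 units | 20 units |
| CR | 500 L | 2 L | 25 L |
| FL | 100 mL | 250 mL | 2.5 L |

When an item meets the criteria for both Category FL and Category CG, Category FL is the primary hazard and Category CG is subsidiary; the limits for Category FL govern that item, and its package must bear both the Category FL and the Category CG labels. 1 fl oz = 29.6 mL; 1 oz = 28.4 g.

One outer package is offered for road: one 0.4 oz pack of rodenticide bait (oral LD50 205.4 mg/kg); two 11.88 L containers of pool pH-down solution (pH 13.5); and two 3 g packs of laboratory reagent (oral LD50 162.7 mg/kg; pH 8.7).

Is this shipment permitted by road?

With oral LD50 205.4 mg/kg (< 300 mg/kg), the rodenticide bait falls in Category TX.
With pH 13.5 (≥ 12.5), the pool pH-down solution falls in Category CR.
With oral LD50 162.7 mg/kg (< 300 mg/kg), the laboratory reagent falls in Category TX.
Category CR quantity: two 11.88 L containers = 23.76 L.
23.76 L ≤ 25 L (road limit, Category CR) — within limit.
Total Category TX: (one 0.4 oz pack = 11.36 g) + (two 3 g packs = 6 g) = 17.36 g.
That is within the Category TX road limit of 25 g.
Every hazard category is within its road limit and no segregation rule is violated.

Yes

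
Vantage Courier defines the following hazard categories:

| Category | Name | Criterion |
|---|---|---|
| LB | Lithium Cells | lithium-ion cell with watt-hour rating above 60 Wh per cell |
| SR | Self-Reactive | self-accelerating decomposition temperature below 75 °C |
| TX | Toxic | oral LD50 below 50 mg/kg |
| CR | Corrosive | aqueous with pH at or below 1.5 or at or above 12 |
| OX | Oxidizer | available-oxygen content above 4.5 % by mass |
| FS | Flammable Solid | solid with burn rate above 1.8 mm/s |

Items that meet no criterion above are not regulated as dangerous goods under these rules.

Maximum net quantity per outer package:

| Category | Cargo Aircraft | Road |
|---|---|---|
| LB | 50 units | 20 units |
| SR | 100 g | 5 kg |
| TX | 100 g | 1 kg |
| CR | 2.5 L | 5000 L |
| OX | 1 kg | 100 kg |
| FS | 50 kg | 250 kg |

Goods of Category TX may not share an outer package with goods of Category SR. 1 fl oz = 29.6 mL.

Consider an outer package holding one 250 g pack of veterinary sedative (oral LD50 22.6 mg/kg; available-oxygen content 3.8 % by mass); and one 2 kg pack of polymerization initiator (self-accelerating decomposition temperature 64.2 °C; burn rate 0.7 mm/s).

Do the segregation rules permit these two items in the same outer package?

With oral LD50 22.6 mg/kg (< 50 mg/kg), the veterinary sedative falls in Category TX.
Self-accelerating decomposition temperature 64.2 °C meets the Category SR criterion (Self-Reactive), so the polymerization initiator is Category SR.
Category TX and Category SR may not share an outer package.

No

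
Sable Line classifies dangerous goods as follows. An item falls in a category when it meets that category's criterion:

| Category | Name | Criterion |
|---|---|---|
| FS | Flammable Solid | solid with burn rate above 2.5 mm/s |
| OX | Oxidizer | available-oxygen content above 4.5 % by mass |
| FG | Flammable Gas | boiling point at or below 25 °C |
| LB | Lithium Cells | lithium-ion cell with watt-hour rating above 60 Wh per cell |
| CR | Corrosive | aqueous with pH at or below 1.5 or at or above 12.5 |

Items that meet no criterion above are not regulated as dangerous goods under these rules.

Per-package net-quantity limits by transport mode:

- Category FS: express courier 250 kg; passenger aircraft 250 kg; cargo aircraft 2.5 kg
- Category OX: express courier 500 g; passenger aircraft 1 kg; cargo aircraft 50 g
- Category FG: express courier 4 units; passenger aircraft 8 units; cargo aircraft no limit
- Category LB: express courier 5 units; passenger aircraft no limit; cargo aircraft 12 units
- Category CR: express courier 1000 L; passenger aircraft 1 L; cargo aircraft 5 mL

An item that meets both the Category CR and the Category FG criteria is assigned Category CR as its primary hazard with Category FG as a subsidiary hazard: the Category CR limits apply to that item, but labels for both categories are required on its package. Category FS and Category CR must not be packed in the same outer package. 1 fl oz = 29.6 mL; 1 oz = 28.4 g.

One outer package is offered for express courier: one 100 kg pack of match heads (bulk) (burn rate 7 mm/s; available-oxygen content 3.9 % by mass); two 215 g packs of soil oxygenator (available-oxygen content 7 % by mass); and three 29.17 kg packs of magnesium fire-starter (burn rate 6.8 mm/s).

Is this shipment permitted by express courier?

Yes

With burn rate 7 mm/s (> 2.5 mm/s), the match heads (bulk) fall in Category FS.
With available-oxygen content 7 % by mass (> 4.5 % by mass), the soil oxygenator falls in Category OX.
With burn rate 6.8 mm/s (> 2.5 mm/s), the magnesium fire-starter falls in Category FS.
Total Category FS: 100 kg + (three 29.17 kg packs = 87.51 kg) = 187.51 kg.
187.51 kg is within the express courier limit of 250 kg for Category FS.
Category OX quantity: two 215 g packs = 430 g.
430 g ≤ 500 g (express courier limit, Category OX) — within limit.
The segregation rule (Category FS with Category CR) does not apply to Category FS with Category OX.
Every hazard category is within its express courier limit and no segregation rule is violated.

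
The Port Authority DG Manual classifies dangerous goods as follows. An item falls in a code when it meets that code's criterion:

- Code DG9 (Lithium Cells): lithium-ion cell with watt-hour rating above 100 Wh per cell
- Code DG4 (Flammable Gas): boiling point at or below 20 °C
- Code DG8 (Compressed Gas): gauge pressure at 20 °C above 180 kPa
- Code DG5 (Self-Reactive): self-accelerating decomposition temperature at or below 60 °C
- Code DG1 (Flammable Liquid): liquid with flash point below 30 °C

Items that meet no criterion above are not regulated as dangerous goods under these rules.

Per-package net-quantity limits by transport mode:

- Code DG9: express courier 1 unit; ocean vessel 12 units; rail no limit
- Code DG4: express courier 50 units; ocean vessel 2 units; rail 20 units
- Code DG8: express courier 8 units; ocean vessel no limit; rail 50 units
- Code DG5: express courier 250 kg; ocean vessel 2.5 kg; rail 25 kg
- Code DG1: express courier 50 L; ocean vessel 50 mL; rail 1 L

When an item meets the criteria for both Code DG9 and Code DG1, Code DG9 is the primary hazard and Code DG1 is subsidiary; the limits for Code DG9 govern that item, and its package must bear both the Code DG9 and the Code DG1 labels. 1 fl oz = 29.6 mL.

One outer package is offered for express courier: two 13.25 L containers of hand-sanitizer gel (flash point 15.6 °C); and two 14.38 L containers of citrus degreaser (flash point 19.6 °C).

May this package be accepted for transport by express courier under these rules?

Hand-sanitizer gel: flash point 15.6 °C < 30 °C → Code DG1 (Flammable Liquid).
Flash point 19.6 °C meets the Code DG1 criterion (Flammable Liquid), so the citrus degreaser is Code DG1.
Code DG1 net quantity: (two 13.25 L containers = 26.5 L) + (two 14.38 L containers = 28.76 L) = 55.26 L.
55.26 L exceeds the express courier limit of 50 L for Code DG1.

No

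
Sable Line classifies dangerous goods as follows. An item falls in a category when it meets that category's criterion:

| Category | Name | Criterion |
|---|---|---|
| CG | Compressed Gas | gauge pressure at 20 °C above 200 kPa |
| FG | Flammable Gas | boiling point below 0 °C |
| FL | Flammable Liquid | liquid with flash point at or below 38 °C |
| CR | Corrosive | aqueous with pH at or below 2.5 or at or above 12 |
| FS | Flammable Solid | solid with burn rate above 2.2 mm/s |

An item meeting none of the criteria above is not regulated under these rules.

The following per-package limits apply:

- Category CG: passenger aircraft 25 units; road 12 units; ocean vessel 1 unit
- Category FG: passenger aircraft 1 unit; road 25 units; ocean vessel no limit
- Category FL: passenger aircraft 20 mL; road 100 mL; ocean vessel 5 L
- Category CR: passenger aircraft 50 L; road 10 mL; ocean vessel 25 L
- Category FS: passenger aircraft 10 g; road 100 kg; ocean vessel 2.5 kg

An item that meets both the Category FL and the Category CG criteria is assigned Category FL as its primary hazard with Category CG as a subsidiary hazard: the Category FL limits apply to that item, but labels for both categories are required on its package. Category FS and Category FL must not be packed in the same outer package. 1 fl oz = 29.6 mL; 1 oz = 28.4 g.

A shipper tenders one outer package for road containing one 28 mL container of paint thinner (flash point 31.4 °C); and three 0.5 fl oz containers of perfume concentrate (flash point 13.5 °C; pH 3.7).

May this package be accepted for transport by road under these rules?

With flash point 31.4 °C (≤ 38 °C), the paint thinner falls in Category FL.
With flash point 13.5 °C (≤ 38 °C), the perfume concentrate falls in Category FL.
Total Category FL: 28 mL + (three 0.5 fl oz containers = 44.4 mL) = 72.4 mL.
72.4 mL is within the road limit of 100 mL for Category FL.

Yes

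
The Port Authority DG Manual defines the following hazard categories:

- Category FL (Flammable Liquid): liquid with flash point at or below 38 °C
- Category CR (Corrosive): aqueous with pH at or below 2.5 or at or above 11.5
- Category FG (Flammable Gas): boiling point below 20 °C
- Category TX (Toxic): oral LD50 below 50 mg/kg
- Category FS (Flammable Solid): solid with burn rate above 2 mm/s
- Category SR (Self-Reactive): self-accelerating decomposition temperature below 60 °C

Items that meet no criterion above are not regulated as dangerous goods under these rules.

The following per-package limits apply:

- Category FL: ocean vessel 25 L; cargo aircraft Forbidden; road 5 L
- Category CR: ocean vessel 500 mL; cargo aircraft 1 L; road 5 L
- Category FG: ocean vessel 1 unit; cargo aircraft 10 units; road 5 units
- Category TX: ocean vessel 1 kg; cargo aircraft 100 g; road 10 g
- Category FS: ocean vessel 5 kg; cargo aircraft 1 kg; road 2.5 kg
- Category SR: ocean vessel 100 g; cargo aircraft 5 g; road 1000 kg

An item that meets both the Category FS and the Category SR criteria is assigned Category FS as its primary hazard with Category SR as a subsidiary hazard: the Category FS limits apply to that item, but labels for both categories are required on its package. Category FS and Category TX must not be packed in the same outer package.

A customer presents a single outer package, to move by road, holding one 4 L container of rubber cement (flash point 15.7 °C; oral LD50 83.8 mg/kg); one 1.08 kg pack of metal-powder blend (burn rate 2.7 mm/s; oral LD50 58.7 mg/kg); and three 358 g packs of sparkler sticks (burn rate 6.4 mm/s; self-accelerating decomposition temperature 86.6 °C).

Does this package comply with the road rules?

The rubber cement has flash point 15.7 °C, which is ≤ 38 °C, so it is Category FL (Flammable Liquid).
Burn rate 2.7 mm/s meets the Category FS criterion (Flammable Solid), so the metal-powder blend is Category FS.
The sparkler sticks have burn rate 6.4 mm/s, which is > 2 mm/s, so they are Category FS (Flammable Solid).
Total Category FS: 1.08 kg + (three 358 g packs = 1.074 kg) = 2.154 kg.
That is within the Category FS road limit of 2.5 kg.
Category FL quantity: 4 L.
4 L ≤ 5 L (road limit, Category FL) — within limit.
The segregation rule (Category FS with Category TX) does not apply to Category FS with Category FL.
Every hazard category is within its road limit and no segregation rule is violated.

Yes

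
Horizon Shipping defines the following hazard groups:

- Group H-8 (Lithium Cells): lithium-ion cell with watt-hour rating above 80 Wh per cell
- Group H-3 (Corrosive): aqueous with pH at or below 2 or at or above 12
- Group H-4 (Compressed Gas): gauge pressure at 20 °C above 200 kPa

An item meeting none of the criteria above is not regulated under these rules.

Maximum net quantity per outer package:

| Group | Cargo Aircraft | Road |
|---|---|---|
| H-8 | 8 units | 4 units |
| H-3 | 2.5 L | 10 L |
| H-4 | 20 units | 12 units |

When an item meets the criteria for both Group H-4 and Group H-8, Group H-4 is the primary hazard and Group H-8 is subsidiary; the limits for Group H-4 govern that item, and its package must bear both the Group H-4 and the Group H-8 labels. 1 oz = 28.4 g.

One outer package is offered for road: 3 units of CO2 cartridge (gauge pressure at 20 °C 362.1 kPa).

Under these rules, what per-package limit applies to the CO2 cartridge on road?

CO2 cartridge: gauge pressure at 20 °C 362.1 kPa > 200 kPa → Group H-4 (Compressed Gas).
The road limit for Group H-4 is 12 units.

12 units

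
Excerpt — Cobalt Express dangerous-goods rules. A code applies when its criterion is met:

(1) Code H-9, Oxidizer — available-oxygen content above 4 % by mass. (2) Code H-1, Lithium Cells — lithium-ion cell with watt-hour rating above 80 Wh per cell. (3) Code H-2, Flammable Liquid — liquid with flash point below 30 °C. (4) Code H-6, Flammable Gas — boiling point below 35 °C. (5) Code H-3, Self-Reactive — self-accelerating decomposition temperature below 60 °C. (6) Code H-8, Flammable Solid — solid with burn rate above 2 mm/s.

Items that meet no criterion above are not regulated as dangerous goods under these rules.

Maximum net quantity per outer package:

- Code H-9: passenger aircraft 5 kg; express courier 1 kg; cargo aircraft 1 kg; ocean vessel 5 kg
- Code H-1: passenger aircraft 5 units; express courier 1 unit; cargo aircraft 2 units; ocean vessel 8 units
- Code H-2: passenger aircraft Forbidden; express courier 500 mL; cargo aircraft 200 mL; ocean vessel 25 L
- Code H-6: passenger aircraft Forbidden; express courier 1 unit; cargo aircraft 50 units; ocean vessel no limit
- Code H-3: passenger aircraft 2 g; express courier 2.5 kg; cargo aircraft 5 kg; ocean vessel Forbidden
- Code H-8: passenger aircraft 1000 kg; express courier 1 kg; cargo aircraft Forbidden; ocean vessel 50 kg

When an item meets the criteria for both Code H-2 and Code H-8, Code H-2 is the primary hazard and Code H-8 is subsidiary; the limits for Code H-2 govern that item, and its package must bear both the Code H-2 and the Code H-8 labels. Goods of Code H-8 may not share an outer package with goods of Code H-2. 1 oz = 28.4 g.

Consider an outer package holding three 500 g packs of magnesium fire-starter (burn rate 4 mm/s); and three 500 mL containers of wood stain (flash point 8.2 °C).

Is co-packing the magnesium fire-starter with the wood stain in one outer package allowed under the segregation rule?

No

With burn rate 4 mm/s (> 2 mm/s), the magnesium fire-starter falls in Code H-8.
The wood stain has flash point 8.2 °C, which is < 30 °C, so it is Code H-2 (Flammable Liquid).
Code H-8 and Code H-2 may not share an outer package.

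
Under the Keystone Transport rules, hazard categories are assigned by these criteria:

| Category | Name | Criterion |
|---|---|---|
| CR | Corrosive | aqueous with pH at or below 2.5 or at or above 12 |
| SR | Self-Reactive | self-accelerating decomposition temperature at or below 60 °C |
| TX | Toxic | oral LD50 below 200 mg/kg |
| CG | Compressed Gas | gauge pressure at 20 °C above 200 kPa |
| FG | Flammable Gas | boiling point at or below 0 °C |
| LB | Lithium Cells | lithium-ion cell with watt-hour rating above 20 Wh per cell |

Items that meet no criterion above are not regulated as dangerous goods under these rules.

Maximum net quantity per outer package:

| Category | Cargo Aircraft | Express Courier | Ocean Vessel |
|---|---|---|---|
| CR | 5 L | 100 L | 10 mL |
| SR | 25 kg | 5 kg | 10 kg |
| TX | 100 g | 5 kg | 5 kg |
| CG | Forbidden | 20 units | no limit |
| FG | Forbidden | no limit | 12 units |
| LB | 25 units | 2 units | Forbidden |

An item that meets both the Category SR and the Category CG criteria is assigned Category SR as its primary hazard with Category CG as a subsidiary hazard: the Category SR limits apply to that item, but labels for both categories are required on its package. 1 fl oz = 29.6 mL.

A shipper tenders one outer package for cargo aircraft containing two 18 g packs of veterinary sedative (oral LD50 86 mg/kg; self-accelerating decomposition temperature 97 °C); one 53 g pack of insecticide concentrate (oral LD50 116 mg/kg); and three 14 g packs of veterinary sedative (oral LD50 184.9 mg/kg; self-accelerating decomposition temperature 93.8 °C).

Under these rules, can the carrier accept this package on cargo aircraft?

No

With oral LD50 86 mg/kg (< 200 mg/kg), the veterinary sedative falls in Category TX.
Insecticide concentrate: oral LD50 116 mg/kg < 200 mg/kg → Category TX (Toxic).
The veterinary sedative has oral LD50 184.9 mg/kg, which is < 200 mg/kg, so it is Category TX (Toxic).
Category TX net quantity: (two 18 g packs = 36 g) + 53 g + (three 14 g packs = 42 g) = 131 g.
131 g exceeds the cargo aircraft limit of 100 g for Category TX.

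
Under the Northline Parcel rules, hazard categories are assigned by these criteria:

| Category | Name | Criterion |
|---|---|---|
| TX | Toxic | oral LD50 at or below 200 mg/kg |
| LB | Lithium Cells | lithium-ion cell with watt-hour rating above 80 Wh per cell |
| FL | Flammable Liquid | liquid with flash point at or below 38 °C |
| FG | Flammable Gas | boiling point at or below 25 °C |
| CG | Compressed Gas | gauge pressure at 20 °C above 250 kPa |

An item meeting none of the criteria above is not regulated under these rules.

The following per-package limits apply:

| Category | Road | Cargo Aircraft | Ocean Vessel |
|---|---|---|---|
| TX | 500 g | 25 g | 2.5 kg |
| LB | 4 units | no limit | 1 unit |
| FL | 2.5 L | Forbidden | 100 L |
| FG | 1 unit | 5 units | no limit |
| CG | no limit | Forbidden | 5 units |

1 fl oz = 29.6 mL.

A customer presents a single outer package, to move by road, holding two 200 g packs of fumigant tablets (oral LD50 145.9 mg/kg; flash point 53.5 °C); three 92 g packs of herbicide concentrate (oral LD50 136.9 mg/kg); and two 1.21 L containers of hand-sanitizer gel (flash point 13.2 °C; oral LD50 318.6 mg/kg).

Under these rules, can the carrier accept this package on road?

No

Fumigant tablets: oral LD50 145.9 mg/kg ≤ 200 mg/kg → Category TX (Toxic).
The herbicide concentrate has oral LD50 136.9 mg/kg, which is ≤ 200 mg/kg, so it is Category TX (Toxic).
The hand-sanitizer gel has flash point 13.2 °C, which is ≤ 38 °C, so it is Category FL (Flammable Liquid).
Total Category TX: (two 200 g packs = 400 g) + (three 92 g packs = 276 g) = 676 g.
676 g exceeds the road limit of 500 g for Category TX.
Category FL quantity: two 1.21 L containers = 2.42 L.
That is within the Category FL road limit of 2.5 L.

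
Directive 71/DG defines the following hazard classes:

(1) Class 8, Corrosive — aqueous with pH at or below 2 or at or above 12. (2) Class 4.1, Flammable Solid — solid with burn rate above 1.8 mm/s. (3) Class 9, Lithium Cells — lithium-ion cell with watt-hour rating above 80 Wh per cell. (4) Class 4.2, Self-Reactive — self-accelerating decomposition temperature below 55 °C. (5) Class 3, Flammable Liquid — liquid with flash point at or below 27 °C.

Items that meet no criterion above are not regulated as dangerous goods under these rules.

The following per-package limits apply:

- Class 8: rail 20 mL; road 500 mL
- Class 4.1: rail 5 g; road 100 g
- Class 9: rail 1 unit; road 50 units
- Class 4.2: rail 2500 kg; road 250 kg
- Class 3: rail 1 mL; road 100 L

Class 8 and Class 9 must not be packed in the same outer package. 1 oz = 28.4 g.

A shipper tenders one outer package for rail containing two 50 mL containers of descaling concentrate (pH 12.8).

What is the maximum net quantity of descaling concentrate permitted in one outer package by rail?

Descaling concentrate: pH 12.8 ≥ 12 → Class 8 (Corrosive).
The rail limit for Class 8 is 20 mL.

20 mL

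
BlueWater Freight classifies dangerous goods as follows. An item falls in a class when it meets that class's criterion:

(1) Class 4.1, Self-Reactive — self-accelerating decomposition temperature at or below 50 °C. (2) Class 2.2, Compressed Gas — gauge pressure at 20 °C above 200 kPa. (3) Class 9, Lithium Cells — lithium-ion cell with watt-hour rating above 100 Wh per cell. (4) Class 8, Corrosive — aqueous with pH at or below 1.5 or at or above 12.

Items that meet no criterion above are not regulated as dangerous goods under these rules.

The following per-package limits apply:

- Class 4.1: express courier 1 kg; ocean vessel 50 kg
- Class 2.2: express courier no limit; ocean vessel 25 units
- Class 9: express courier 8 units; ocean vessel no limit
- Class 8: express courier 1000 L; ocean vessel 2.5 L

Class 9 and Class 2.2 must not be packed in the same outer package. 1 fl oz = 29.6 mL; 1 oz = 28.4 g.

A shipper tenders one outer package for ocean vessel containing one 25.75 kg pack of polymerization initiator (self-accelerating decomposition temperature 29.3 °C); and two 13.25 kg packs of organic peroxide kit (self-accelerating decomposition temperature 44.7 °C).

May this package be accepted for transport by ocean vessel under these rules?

No

Self-accelerating decomposition temperature 29.3 °C meets the Class 4.1 criterion (Self-Reactive), so the polymerization initiator is Class 4.1.
The organic peroxide kit has self-accelerating decomposition temperature 44.7 °C, which is ≤ 50 °C, so it is Class 4.1 (Self-Reactive).
Class 4.1 net quantity: 25.75 kg + (two 13.25 kg packs = 26.5 kg) = 52.25 kg.
That exceeds the Class 4.1 ocean vessel limit of 50 kg.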